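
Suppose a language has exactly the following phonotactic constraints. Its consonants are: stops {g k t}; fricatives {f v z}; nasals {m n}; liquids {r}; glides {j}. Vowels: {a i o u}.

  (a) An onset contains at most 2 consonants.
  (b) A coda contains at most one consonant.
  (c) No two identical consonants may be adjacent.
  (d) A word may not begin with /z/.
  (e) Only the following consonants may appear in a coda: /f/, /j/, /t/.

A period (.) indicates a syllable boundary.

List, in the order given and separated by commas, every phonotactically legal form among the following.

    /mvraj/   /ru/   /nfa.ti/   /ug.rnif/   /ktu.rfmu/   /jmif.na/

/mvraj/ — violates constraint (a): syllable 1 onset /mvr/ has 3 consonants (> 2) → phonotactically illegal
/ru/ — σ1 onset /r/, coda /∅/ ok → phonotactically legal
/nfa.ti/ — σ1 onset /nf/ (2C), coda /∅/ ok; σ2 onset /t/, coda /∅/ ok → phonotactically legal
/ug.rnif/ — violates constraint (e): syllable 1 coda contains /g/, which is not a licensed coda consonant → phonotactically illegal
/ktu.rfmu/ — violates constraint (a): syllable 2 onset /rfm/ has 3 consonants (> 2) → phonotactically illegal
/jmif.na/ — σ1 onset /jm/ (2C), coda /f/ ok; σ2 onset /n/, coda /∅/ ok → phonotactically legal

/ru/, /nfa.ti/, /jmif.na/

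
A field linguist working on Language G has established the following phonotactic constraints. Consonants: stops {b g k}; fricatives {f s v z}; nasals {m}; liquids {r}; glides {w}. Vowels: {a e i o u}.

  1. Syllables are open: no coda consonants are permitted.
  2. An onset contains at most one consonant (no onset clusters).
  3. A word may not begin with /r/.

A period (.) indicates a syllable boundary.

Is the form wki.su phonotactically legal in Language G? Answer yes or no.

no

wki.su — violates constraint 2: syllable 1 onset /wk/ has 2 consonants (> 1) → phonotactically illegal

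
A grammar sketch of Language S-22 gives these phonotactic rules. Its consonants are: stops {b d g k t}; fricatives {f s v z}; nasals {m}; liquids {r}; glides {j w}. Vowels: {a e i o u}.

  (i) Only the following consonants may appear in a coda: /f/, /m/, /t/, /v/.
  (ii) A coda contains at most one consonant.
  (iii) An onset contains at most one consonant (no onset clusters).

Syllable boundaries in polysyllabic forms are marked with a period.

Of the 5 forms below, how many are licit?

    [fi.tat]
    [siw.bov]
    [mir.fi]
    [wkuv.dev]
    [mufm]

1

[fi.tat] — σ1 onset /f/, coda /∅/ ok; σ2 onset /t/, coda /t/ ok → licit
[siw.bov] — violates constraint (i): syllable 1 coda contains /w/, which is not a licensed coda consonant → illicit
[mir.fi] — violates constraint (i): syllable 1 coda contains /r/, which is not a licensed coda consonant → illicit
[wkuv.dev] — violates constraint (iii): syllable 1 onset /wk/ has 2 consonants (> 1) → illicit
[mufm] — violates constraint (ii): syllable 1 coda /fm/ has 2 consonants (> 1) → illicit
Licit: [fi.tat] → 1.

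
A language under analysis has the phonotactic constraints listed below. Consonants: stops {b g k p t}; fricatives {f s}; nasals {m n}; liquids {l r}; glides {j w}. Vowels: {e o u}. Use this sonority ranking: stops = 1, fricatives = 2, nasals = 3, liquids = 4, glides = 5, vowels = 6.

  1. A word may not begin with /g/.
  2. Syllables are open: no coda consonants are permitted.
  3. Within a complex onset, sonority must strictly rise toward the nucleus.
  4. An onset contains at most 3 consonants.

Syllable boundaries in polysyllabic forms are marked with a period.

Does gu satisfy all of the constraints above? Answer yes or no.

gu — violates constraint 1: word begins with /g/ → not permitted

no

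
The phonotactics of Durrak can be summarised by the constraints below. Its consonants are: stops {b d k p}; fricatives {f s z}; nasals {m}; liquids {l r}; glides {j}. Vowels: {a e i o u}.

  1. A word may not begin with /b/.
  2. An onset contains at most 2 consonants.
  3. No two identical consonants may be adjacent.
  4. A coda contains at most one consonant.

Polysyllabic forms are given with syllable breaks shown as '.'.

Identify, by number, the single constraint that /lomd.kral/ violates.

/lomd.kral/: syllable 1 coda /md/ has 2 consonants (> 1).
This is a violation of constraint 4: "A coda contains at most one consonant."
The remaining constraints (1, 2, 3) are satisfied.

4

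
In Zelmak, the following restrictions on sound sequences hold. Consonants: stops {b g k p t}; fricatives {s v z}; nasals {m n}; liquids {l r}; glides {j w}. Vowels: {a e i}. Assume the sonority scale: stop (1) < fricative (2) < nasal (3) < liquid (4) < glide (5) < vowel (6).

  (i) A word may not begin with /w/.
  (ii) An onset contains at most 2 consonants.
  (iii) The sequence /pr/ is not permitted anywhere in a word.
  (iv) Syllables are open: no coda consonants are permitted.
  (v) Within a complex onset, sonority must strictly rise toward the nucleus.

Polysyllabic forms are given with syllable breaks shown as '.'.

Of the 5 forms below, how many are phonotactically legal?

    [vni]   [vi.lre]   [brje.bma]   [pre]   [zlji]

1

[vni] — σ1 onset /vn/ (2→3 rises), coda /∅/ ok → phonotactically legal
[vi.lre] — violates constraint (v): syllable 2 onset /lr/: /l/ (liquid, 4) → /r/ (liquid, 4) does not rise → phonotactically illegal
[brje.bma] — violates constraint (ii): syllable 1 onset /brj/ has 3 consonants (> 2) → phonotactically illegal
[pre] — violates constraint (iii): contains banned sequence /pr/ → phonotactically illegal
[zlji] — violates constraint (ii): syllable 1 onset /zlj/ has 3 consonants (> 2) → phonotactically illegal
Phonotactically legal: [vni] → 1.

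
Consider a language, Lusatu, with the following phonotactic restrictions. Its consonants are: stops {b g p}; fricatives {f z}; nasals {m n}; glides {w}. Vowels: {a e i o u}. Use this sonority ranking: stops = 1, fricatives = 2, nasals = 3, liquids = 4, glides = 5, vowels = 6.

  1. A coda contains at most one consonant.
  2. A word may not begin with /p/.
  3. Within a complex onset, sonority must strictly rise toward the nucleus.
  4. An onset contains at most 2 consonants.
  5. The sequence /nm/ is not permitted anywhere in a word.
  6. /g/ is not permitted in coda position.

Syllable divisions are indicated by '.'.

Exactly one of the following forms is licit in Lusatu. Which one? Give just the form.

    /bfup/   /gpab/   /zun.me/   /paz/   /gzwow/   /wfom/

/bfup/ — σ1 onset /bf/ (1→2 rises), coda /p/ ok → licit
/gpab/ — violates constraint 3: syllable 1 onset /gp/: /g/ (stop, 1) → /p/ (stop, 1) does not rise → illicit
/zun.me/ — violates constraint 5: contains banned sequence /nm/ → illicit
/paz/ — violates constraint 2: word begins with /p/ → illicit
/gzwow/ — violates constraint 4: syllable 1 onset /gzw/ has 3 consonants (> 2) → illicit
/wfom/ — violates constraint 3: syllable 1 onset /wf/: /w/ (glide, 5) → /f/ (fricative, 2) does not rise → illicit

/bfup/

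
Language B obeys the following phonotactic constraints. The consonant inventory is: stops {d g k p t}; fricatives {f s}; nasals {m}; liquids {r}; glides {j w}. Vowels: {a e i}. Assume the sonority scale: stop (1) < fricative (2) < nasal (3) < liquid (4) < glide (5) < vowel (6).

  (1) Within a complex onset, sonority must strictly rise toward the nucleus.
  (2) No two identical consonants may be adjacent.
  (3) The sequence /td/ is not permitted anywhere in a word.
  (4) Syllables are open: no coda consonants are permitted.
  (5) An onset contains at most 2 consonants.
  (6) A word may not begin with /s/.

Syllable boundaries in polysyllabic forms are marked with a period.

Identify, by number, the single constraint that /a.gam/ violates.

/a.gam/: syllable 2 coda /m/ has 1 consonant (> 0).
This is a violation of constraint 4: "Syllables are open: no coda consonants are permitted."
The remaining constraints (1, 2, 3, 5, 6) are satisfied.

4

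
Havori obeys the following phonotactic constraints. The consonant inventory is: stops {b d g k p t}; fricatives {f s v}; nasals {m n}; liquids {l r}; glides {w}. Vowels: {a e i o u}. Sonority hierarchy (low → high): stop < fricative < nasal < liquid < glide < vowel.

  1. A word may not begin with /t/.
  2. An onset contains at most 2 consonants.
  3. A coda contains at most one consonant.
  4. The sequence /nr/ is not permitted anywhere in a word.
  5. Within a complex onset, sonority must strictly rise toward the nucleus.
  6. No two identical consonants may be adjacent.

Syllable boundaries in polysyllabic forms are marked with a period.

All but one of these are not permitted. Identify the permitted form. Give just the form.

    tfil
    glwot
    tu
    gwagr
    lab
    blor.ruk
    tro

lab

tfil — violates constraint 1: word begins with /t/ → not permitted
glwot — violates constraint 2: syllable 1 onset /glw/ has 3 consonants (> 2) → not permitted
tu — violates constraint 1: word begins with /t/ → not permitted
gwagr — violates constraint 3: syllable 1 coda /gr/ has 2 consonants (> 1) → not permitted
lab — σ1 onset /l/, coda /b/ ok → permitted
blor.ruk — violates constraint 6: adjacent identical consonants /rr/ → not permitted
tro — violates constraint 1: word begins with /t/ → not permitted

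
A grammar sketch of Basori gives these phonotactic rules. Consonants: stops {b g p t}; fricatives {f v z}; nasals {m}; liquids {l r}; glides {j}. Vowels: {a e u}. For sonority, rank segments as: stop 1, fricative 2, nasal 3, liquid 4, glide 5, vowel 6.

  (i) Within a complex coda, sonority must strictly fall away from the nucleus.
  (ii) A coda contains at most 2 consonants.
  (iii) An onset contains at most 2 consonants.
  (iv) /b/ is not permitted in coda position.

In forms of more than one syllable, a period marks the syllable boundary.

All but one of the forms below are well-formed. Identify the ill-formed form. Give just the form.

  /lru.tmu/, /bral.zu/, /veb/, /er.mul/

/lru.tmu/ — σ1 onset /lr/ (2C), coda /∅/ ok; σ2 onset /tm/ (2C), coda /∅/ ok → well-formed
/bral.zu/ — σ1 onset /br/ (2C), coda /l/ ok; σ2 onset /z/, coda /∅/ ok → well-formed
/veb/ — violates constraint (iv): syllable 1 coda contains /b/ → ill-formed
/er.mul/ — σ1 onset /∅/, coda /r/ ok; σ2 onset /m/, coda /l/ ok → well-formed

/veb/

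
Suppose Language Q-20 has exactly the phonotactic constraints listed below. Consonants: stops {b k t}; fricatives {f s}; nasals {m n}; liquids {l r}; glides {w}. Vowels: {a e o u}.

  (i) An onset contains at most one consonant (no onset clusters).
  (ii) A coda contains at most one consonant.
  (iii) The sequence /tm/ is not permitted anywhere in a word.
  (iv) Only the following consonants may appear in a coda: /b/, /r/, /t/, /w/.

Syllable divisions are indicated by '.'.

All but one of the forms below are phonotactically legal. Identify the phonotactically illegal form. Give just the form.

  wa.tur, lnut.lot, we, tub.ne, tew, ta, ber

wa.tur — σ1 onset /w/, coda /∅/ ok; σ2 onset /t/, coda /r/ ok → phonotactically legal
lnut.lot — violates constraint (i): syllable 1 onset /ln/ has 2 consonants (> 1) → phonotactically illegal
we — σ1 onset /w/, coda /∅/ ok → phonotactically legal
tub.ne — σ1 onset /t/, coda /b/ ok; σ2 onset /n/, coda /∅/ ok → phonotactically legal
tew — σ1 onset /t/, coda /w/ ok → phonotactically legal
ta — σ1 onset /t/, coda /∅/ ok → phonotactically legal
ber — σ1 onset /b/, coda /r/ ok → phonotactically legal

lnut.lot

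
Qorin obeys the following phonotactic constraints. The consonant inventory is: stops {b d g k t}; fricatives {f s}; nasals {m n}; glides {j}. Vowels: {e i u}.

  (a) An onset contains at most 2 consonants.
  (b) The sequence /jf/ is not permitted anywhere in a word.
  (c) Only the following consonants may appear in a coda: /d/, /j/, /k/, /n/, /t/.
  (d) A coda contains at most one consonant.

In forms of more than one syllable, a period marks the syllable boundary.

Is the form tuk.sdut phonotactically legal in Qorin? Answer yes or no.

yes

tuk.sdut — σ1 onset /t/, coda /k/ ok; σ2 onset /sd/ (2C), coda /t/ ok → phonotactically legal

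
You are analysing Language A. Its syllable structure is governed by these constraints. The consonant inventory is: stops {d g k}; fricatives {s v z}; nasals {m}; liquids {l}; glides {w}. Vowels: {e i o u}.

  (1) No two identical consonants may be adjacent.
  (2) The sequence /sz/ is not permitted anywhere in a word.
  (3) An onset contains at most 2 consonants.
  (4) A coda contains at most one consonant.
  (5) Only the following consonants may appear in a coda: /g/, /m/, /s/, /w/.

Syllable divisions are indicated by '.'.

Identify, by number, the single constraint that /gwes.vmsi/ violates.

3

/gwes.vmsi/: syllable 2 onset /vms/ has 3 consonants (> 2).
This is a violation of constraint 3: "An onset contains at most 2 consonants."
The remaining constraints (1, 2, 4, 5) are satisfied.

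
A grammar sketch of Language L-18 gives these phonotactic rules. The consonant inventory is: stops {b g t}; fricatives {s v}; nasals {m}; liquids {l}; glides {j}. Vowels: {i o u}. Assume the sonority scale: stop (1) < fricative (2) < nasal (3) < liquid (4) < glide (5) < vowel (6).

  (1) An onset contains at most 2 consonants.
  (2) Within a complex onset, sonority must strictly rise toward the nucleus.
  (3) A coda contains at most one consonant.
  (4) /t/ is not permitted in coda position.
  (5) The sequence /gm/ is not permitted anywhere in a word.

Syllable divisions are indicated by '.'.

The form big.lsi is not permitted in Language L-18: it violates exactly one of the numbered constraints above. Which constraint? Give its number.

big.lsi: syllable 2 onset /ls/: /l/ (liquid, 4) → /s/ (fricative, 2) does not rise.
This is a violation of constraint 2: "Within a complex onset, sonority must strictly rise toward the nucleus."
The remaining constraints (1, 3, 4, 5) are satisfied.

2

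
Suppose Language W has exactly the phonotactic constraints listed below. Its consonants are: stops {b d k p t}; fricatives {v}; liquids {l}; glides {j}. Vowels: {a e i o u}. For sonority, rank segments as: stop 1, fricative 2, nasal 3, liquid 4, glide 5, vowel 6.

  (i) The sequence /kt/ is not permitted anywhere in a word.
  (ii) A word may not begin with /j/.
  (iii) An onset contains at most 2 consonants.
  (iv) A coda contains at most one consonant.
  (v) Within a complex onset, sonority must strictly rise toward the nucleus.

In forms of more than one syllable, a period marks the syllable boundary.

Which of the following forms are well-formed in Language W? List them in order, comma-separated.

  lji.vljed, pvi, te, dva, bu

lji.vljed — violates constraint (iii): syllable 2 onset /vlj/ has 3 consonants (> 2) → ill-formed
pvi — σ1 onset /pv/ (1→2 rises), coda /∅/ ok → well-formed
te — σ1 onset /t/, coda /∅/ ok → well-formed
dva — σ1 onset /dv/ (1→2 rises), coda /∅/ ok → well-formed
bu — σ1 onset /b/, coda /∅/ ok → well-formed

pvi, te, dva, bu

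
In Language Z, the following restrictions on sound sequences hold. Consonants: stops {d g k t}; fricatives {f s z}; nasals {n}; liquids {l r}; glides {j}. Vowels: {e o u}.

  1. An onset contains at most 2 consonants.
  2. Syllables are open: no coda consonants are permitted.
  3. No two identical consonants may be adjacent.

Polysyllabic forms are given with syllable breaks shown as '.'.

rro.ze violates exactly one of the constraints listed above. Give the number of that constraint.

3

rro.ze: adjacent identical consonants /rr/.
This is a violation of constraint 3: "No two identical consonants may be adjacent."
The remaining constraints (1, 2) are satisfied.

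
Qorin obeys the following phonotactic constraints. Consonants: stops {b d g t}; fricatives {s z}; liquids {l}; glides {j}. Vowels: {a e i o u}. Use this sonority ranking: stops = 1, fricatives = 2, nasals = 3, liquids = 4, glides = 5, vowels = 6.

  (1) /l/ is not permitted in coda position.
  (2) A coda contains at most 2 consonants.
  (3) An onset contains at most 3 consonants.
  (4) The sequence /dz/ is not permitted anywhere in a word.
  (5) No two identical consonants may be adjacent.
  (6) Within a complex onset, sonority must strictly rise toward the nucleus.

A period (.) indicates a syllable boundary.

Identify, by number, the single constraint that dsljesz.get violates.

dsljesz.get: syllable 1 onset /dslj/ has 4 consonants (> 3).
This is a violation of constraint 3: "An onset contains at most 3 consonants."
The remaining constraints (1, 2, 4, 5, 6) are satisfied.

3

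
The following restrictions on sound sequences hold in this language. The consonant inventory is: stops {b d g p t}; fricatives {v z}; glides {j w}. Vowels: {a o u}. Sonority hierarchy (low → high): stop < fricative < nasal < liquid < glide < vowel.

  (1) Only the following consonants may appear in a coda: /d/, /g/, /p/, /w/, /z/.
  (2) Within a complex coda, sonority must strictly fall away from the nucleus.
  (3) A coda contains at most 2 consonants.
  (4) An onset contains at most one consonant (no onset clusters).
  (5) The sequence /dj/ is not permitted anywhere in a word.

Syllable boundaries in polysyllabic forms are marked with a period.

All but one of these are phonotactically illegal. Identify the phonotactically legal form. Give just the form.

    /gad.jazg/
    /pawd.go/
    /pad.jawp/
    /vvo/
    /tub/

/gad.jazg/ — violates constraint 5: contains banned sequence /dj/ → phonotactically illegal
/pawd.go/ — σ1 onset /p/, coda /wd/ (5→1 falls) ok; σ2 onset /g/, coda /∅/ ok → phonotactically legal
/pad.jawp/ — violates constraint 5: contains banned sequence /dj/ → phonotactically illegal
/vvo/ — violates constraint 4: syllable 1 onset /vv/ has 2 consonants (> 1) → phonotactically illegal
/tub/ — violates constraint 1: syllable 1 coda contains /b/, which is not a licensed coda consonant → phonotactically illegal

/pawd.go/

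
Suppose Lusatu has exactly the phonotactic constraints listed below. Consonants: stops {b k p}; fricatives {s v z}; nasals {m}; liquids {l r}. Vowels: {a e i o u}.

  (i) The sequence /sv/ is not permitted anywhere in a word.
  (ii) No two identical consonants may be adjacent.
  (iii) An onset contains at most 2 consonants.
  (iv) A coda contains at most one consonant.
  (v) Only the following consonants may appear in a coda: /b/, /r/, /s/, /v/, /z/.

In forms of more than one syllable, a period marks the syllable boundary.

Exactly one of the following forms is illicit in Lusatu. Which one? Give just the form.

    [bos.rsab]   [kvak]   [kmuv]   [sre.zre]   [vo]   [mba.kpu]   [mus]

[kvak]

[bos.rsab] — σ1 onset /b/, coda /s/ ok; σ2 onset /rs/ (2C), coda /b/ ok → licit
[kvak] — violates constraint (v): syllable 1 coda contains /k/, which is not a licensed coda consonant → illicit
[kmuv] — σ1 onset /km/ (2C), coda /v/ ok → licit
[sre.zre] — σ1 onset /sr/ (2C), coda /∅/ ok; σ2 onset /zr/ (2C), coda /∅/ ok → licit
[vo] — σ1 onset /v/, coda /∅/ ok → licit
[mba.kpu] — σ1 onset /mb/ (2C), coda /∅/ ok; σ2 onset /kp/ (2C), coda /∅/ ok → licit
[mus] — σ1 onset /m/, coda /s/ ok → licit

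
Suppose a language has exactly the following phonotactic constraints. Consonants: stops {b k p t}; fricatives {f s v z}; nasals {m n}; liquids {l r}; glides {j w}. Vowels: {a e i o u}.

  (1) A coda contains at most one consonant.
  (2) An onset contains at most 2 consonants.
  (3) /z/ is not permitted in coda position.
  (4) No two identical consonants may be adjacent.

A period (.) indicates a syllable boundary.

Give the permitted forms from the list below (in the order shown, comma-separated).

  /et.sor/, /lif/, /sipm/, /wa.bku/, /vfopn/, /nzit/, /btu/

/et.sor/ — σ1 onset /∅/, coda /t/ ok; σ2 onset /s/, coda /r/ ok → permitted
/lif/ — σ1 onset /l/, coda /f/ ok → permitted
/sipm/ — violates constraint 1: syllable 1 coda /pm/ has 2 consonants (> 1) → not permitted
/wa.bku/ — σ1 onset /w/, coda /∅/ ok; σ2 onset /bk/ (2C), coda /∅/ ok → permitted
/vfopn/ — violates constraint 1: syllable 1 coda /pn/ has 2 consonants (> 1) → not permitted
/nzit/ — σ1 onset /nz/ (2C), coda /t/ ok → permitted
/btu/ — σ1 onset /bt/ (2C), coda /∅/ ok → permitted

/et.sor/, /lif/, /wa.bku/, /nzit/, /btu/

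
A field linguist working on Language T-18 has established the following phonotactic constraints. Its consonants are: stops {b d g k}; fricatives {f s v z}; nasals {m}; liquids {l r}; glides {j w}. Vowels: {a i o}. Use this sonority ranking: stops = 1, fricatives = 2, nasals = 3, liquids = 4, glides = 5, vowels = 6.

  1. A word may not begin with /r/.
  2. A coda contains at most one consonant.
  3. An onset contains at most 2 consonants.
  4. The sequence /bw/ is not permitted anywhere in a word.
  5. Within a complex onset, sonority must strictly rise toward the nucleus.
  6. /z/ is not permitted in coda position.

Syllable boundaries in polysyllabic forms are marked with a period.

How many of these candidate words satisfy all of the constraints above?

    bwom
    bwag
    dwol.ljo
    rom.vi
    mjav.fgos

1

bwom — violates constraint 4: contains banned sequence /bw/ → illicit
bwag — violates constraint 4: contains banned sequence /bw/ → illicit
dwol.ljo — σ1 onset /dw/ (1→5 rises), coda /l/ ok; σ2 onset /lj/ (4→5 rises), coda /∅/ ok → licit
rom.vi — violates constraint 1: word begins with /r/ → illicit
mjav.fgos — violates constraint 5: syllable 2 onset /fg/: /f/ (fricative, 2) → /g/ (stop, 1) does not rise → illicit
Licit: dwol.ljo → 1.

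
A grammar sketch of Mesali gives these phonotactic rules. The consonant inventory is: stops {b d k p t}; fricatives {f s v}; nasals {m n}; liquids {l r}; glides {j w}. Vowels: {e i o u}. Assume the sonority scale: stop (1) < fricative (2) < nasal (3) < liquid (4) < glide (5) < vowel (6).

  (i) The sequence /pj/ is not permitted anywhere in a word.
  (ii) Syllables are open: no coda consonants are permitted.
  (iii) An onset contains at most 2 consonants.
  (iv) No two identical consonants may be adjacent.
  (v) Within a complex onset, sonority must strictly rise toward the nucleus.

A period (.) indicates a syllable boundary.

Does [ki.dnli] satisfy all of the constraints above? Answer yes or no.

[ki.dnli] — violates constraint (iii): syllable 2 onset /dnl/ has 3 consonants (> 2) → illicit

no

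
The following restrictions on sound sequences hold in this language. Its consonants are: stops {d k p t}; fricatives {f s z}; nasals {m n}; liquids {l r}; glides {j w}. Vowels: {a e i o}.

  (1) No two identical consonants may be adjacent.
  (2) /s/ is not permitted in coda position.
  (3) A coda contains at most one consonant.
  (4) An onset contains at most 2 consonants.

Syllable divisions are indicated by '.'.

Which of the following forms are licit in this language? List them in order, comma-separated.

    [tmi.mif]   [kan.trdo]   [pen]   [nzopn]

[tmi.mif], [pen]

[tmi.mif] — σ1 onset /tm/ (2C), coda /∅/ ok; σ2 onset /m/, coda /f/ ok → licit
[kan.trdo] — violates constraint 4: syllable 2 onset /trd/ has 3 consonants (> 2) → illicit
[pen] — σ1 onset /p/, coda /n/ ok → licit
[nzopn] — violates constraint 3: syllable 1 coda /pn/ has 2 consonants (> 1) → illicit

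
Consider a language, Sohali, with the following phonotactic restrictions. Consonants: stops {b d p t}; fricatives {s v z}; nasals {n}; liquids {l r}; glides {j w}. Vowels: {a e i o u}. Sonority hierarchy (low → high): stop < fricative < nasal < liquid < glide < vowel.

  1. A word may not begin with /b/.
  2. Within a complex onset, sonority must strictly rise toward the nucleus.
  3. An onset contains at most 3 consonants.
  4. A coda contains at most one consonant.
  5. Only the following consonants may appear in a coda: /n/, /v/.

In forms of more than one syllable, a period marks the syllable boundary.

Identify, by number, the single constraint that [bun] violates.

[bun]: word begins with /b/.
This is a violation of constraint 1: "A word may not begin with /b/."
The remaining constraints (2, 3, 4, 5) are satisfied.

1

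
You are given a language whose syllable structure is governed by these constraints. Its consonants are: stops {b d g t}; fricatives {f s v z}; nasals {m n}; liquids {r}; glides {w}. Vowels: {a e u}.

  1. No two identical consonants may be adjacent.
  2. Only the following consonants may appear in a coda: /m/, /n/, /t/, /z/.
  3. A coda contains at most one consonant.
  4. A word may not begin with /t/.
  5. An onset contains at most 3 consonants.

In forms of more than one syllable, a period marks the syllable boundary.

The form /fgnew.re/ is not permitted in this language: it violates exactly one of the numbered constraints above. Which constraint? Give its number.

/fgnew.re/: syllable 1 coda contains /w/, which is not a licensed coda consonant.
This is a violation of constraint 2: "Only the following consonants may appear in a coda: /m/, /n/, /t/, /z/."
The remaining constraints (1, 3, 4, 5) are satisfied.

2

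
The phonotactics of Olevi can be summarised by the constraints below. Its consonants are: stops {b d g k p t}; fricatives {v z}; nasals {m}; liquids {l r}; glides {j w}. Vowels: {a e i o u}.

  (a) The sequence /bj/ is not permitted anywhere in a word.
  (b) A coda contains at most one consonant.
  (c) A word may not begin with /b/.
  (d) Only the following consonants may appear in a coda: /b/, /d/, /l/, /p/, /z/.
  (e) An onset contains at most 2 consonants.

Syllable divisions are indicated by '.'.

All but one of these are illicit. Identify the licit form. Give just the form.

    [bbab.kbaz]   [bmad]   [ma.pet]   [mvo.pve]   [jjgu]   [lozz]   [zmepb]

[mvo.pve]

[bbab.kbaz] — violates constraint (c): word begins with /b/ → illicit
[bmad] — violates constraint (c): word begins with /b/ → illicit
[ma.pet] — violates constraint (d): syllable 2 coda contains /t/, which is not a licensed coda consonant → illicit
[mvo.pve] — σ1 onset /mv/ (2C), coda /∅/ ok; σ2 onset /pv/ (2C), coda /∅/ ok → licit
[jjgu] — violates constraint (e): syllable 1 onset /jjg/ has 3 consonants (> 2) → illicit
[lozz] — violates constraint (b): syllable 1 coda /zz/ has 2 consonants (> 1) → illicit
[zmepb] — violates constraint (b): syllable 1 coda /pb/ has 2 consonants (> 1) → illicit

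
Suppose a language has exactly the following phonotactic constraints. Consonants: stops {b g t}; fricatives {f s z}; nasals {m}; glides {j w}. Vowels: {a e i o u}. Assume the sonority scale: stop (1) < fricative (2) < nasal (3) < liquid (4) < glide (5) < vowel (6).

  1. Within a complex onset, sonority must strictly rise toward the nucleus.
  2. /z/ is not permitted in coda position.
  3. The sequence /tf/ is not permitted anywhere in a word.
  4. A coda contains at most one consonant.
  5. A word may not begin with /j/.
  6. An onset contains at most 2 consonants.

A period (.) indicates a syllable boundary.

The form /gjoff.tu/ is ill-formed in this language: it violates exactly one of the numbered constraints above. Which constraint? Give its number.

/gjoff.tu/: syllable 1 coda /ff/ has 2 consonants (> 1).
This is a violation of constraint 4: "A coda contains at most one consonant."
The remaining constraints (1, 2, 3, 5, 6) are satisfied.

4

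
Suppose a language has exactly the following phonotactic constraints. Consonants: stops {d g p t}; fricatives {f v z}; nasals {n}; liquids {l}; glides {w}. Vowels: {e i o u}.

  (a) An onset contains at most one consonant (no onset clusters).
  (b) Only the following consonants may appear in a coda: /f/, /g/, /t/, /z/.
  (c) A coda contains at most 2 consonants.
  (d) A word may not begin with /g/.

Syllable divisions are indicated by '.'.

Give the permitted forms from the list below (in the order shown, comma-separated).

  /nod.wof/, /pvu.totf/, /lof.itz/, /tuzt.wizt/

/nod.wof/ — violates constraint (b): syllable 1 coda contains /d/, which is not a licensed coda consonant → not permitted
/pvu.totf/ — violates constraint (a): syllable 1 onset /pv/ has 2 consonants (> 1) → not permitted
/lof.itz/ — σ1 onset /l/, coda /f/ ok; σ2 onset /∅/, coda /tz/ (2C) ok → permitted
/tuzt.wizt/ — σ1 onset /t/, coda /zt/ (2C) ok; σ2 onset /w/, coda /zt/ (2C) ok → permitted

/lof.itz/, /tuzt.wizt/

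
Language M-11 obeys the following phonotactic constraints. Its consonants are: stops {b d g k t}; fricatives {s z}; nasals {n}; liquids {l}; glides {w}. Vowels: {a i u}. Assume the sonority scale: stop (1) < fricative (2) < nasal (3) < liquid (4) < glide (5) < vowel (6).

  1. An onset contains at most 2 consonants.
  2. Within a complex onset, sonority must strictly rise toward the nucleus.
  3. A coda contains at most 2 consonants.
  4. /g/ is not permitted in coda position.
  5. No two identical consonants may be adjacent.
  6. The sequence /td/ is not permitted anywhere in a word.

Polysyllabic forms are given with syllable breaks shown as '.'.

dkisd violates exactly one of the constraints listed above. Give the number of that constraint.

dkisd: syllable 1 onset /dk/: /d/ (stop, 1) → /k/ (stop, 1) does not rise.
This is a violation of constraint 2: "Within a complex onset, sonority must strictly rise toward the nucleus."
The remaining constraints (1, 3, 4, 5, 6) are satisfied.

2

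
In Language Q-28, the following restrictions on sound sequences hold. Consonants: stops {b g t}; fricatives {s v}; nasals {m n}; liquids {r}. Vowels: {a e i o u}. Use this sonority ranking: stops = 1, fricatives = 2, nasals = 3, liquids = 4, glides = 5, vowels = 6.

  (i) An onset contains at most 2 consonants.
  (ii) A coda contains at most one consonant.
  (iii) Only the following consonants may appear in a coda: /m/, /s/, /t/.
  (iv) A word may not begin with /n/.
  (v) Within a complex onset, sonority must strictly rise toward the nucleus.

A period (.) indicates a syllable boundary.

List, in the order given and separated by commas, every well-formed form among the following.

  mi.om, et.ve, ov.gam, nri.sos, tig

mi.om, et.ve

mi.om — σ1 onset /m/, coda /∅/ ok; σ2 onset /∅/, coda /m/ ok → well-formed
et.ve — σ1 onset /∅/, coda /t/ ok; σ2 onset /v/, coda /∅/ ok → well-formed
ov.gam — violates constraint (iii): syllable 1 coda contains /v/, which is not a licensed coda consonant → ill-formed
nri.sos — violates constraint (iv): word begins with /n/ → ill-formed
tig — violates constraint (iii): syllable 1 coda contains /g/, which is not a licensed coda consonant → ill-formed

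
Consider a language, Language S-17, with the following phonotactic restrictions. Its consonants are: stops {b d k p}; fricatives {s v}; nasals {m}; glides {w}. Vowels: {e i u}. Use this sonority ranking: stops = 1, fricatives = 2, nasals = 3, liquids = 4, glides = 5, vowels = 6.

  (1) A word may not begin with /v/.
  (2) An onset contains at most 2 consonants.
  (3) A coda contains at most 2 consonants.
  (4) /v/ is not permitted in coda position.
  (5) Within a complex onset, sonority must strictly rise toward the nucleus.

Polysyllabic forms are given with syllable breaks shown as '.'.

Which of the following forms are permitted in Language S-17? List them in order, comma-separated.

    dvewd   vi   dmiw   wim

dvewd, dmiw, wim

dvewd — σ1 onset /dv/ (1→2 rises), coda /wd/ (2C) ok → permitted
vi — violates constraint 1: word begins with /v/ → not permitted
dmiw — σ1 onset /dm/ (1→3 rises), coda /w/ ok → permitted
wim — σ1 onset /w/, coda /m/ ok → permitted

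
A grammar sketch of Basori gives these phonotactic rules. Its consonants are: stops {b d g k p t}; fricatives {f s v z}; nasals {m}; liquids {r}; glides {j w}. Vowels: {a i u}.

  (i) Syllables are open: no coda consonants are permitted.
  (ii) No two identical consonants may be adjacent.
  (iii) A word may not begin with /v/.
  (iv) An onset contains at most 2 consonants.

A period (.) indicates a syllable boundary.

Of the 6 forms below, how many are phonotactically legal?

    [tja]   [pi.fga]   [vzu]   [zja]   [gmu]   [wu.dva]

[tja] — σ1 onset /tj/ (2C), coda /∅/ ok → phonotactically legal
[pi.fga] — σ1 onset /p/, coda /∅/ ok; σ2 onset /fg/ (2C), coda /∅/ ok → phonotactically legal
[vzu] — violates constraint (iii): word begins with /v/ → phonotactically illegal
[zja] — σ1 onset /zj/ (2C), coda /∅/ ok → phonotactically legal
[gmu] — σ1 onset /gm/ (2C), coda /∅/ ok → phonotactically legal
[wu.dva] — σ1 onset /w/, coda /∅/ ok; σ2 onset /dv/ (2C), coda /∅/ ok → phonotactically legal
Phonotactically legal: [tja], [pi.fga], [zja], [gmu], [wu.dva] → 5.

5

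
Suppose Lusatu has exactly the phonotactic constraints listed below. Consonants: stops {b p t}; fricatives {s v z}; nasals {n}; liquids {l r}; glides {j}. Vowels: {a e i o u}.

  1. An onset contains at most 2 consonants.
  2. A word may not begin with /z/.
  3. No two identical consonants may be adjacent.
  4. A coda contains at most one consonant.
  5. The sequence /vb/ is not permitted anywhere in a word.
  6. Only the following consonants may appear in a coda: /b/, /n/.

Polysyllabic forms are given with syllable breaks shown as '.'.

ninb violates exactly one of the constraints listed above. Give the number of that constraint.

ninb: syllable 1 coda /nb/ has 2 consonants (> 1).
This is a violation of constraint 4: "A coda contains at most one consonant."
The remaining constraints (1, 2, 3, 5, 6) are satisfied.

4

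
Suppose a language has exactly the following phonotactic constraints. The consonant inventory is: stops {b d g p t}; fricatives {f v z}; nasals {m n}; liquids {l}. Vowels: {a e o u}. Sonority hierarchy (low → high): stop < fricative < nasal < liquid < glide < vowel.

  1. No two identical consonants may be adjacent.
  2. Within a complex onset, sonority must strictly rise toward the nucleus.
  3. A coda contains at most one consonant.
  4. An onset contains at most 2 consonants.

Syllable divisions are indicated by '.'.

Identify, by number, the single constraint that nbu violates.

nbu: syllable 1 onset /nb/: /n/ (nasal, 3) → /b/ (stop, 1) does not rise.
This is a violation of constraint 2: "Within a complex onset, sonority must strictly rise toward the nucleus."
The remaining constraints (1, 3, 4) are satisfied.

2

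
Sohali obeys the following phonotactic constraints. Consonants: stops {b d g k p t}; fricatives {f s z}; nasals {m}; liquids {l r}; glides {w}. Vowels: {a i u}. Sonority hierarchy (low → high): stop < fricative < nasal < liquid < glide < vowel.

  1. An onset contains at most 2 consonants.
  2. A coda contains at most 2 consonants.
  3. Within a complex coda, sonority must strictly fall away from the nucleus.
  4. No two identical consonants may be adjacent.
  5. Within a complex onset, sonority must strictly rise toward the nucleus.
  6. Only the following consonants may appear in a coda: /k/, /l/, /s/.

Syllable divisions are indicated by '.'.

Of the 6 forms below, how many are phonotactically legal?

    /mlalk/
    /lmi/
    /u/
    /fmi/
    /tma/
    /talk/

5

/mlalk/ — σ1 onset /ml/ (3→4 rises), coda /lk/ (4→1 falls) ok → phonotactically legal
/lmi/ — violates constraint 5: syllable 1 onset /lm/: /l/ (liquid, 4) → /m/ (nasal, 3) does not rise → phonotactically illegal
/u/ — σ1 onset /∅/, coda /∅/ ok → phonotactically legal
/fmi/ — σ1 onset /fm/ (2→3 rises), coda /∅/ ok → phonotactically legal
/tma/ — σ1 onset /tm/ (1→3 rises), coda /∅/ ok → phonotactically legal
/talk/ — σ1 onset /t/, coda /lk/ (4→1 falls) ok → phonotactically legal
Phonotactically legal: /mlalk/, /u/, /fmi/, /tma/, /talk/ → 5.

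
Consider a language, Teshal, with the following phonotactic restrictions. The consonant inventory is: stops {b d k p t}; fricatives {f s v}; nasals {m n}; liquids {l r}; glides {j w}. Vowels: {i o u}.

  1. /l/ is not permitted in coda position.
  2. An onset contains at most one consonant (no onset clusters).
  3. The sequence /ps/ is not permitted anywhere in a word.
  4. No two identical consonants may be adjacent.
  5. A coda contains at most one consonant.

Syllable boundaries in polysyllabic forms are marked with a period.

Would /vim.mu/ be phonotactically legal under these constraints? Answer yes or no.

no

/vim.mu/ — violates constraint 4: adjacent identical consonants /mm/ → phonotactically illegal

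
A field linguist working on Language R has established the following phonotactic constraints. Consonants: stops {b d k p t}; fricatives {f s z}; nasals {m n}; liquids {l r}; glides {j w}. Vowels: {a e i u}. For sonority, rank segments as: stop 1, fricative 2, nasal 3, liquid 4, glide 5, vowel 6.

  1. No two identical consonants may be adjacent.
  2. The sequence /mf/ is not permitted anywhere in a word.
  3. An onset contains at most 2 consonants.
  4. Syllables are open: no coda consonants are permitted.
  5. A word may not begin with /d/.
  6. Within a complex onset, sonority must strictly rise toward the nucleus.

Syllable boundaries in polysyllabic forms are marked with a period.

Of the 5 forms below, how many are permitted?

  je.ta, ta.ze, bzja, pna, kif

3

je.ta — σ1 onset /j/, coda /∅/ ok; σ2 onset /t/, coda /∅/ ok → permitted
ta.ze — σ1 onset /t/, coda /∅/ ok; σ2 onset /z/, coda /∅/ ok → permitted
bzja — violates constraint 3: syllable 1 onset /bzj/ has 3 consonants (> 2) → not permitted
pna — σ1 onset /pn/ (1→3 rises), coda /∅/ ok → permitted
kif — violates constraint 4: syllable 1 coda /f/ has 1 consonant (> 0) → not permitted
Permitted: je.ta, ta.ze, pna → 3.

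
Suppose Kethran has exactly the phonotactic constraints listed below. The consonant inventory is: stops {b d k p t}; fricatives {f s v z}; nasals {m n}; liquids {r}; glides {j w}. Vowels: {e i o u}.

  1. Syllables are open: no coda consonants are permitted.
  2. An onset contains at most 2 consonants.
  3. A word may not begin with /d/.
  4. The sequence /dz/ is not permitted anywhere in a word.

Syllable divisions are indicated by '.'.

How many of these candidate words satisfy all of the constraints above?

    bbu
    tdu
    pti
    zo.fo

4

bbu — σ1 onset /bb/ (2C), coda /∅/ ok → well-formed
tdu — σ1 onset /td/ (2C), coda /∅/ ok → well-formed
pti — σ1 onset /pt/ (2C), coda /∅/ ok → well-formed
zo.fo — σ1 onset /z/, coda /∅/ ok; σ2 onset /f/, coda /∅/ ok → well-formed
Well-formed: bbu, tdu, pti, zo.fo → 4.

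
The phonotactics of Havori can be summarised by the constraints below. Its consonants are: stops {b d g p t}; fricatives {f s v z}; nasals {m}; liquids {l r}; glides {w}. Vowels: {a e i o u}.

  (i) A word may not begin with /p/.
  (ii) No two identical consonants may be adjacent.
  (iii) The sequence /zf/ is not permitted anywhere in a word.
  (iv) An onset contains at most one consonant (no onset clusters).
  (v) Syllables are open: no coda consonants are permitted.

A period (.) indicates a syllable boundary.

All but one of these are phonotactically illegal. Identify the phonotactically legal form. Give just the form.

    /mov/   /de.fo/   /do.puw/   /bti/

/de.fo/

/mov/ — violates constraint (v): syllable 1 coda /v/ has 1 consonant (> 0) → phonotactically illegal
/de.fo/ — σ1 onset /d/, coda /∅/ ok; σ2 onset /f/, coda /∅/ ok → phonotactically legal
/do.puw/ — violates constraint (v): syllable 2 coda /w/ has 1 consonant (> 0) → phonotactically illegal
/bti/ — violates constraint (iv): syllable 1 onset /bt/ has 2 consonants (> 1) → phonotactically illegal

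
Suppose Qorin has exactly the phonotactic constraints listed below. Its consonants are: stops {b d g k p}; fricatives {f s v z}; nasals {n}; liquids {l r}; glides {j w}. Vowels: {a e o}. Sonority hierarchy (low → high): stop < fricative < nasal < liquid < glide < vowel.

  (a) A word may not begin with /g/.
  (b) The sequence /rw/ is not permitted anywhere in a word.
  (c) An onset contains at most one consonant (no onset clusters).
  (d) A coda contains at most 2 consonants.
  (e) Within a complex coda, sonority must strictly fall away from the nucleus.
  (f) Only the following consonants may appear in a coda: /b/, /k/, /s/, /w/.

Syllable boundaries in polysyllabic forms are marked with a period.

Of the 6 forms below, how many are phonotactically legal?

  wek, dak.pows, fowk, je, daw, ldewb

5

wek — σ1 onset /w/, coda /k/ ok → phonotactically legal
dak.pows — σ1 onset /d/, coda /k/ ok; σ2 onset /p/, coda /ws/ (5→2 falls) ok → phonotactically legal
fowk — σ1 onset /f/, coda /wk/ (5→1 falls) ok → phonotactically legal
je — σ1 onset /j/, coda /∅/ ok → phonotactically legal
daw — σ1 onset /d/, coda /w/ ok → phonotactically legal
ldewb — violates constraint (c): syllable 1 onset /ld/ has 2 consonants (> 1) → phonotactically illegal
Phonotactically legal: wek, dak.pows, fowk, je, daw → 5.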